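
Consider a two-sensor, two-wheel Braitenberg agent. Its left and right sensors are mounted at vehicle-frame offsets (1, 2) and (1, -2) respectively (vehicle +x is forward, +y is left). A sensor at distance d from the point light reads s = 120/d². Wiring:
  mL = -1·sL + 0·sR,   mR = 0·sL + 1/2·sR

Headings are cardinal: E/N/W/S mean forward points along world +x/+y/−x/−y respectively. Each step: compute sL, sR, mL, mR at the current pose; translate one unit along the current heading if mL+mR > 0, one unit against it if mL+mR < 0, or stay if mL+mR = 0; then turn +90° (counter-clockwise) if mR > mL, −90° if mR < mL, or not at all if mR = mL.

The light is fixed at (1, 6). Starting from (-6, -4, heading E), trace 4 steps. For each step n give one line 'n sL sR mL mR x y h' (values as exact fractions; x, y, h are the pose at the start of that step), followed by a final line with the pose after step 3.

n=0: pose=(-6,-4,E); sL=6/5, sR=2/3; mL=-6/5, mR=1/3; mL+mR=-13/15 → advance -1; mR−mL=23/15 → turn +1·90°
n=1: pose=(-7,-4,N); sL=120/181, sR=40/39; mL=-120/181, mR=20/39; mL+mR=-1060/7059 → advance -1; mR−mL=8300/7059 → turn +1·90°
n=2: pose=(-7,-5,W); sL=12/25, sR=20/27; mL=-12/25, mR=10/27; mL+mR=-74/675 → advance -1; mR−mL=574/675 → turn +1·90°
n=3: pose=(-6,-5,S); sL=120/169, sR=8/15; mL=-120/169, mR=4/15; mL+mR=-1124/2535 → advance -1; mR−mL=2476/2535 → turn +1·90°

0 6/5 2/3 -6/5 1/3 -6 -4 E
1 120/181 40/39 -120/181 20/39 -7 -4 N
2 12/25 20/27 -12/25 10/27 -7 -5 W
3 120/169 8/15 -120/169 4/15 -6 -5 S
final -6 -4 E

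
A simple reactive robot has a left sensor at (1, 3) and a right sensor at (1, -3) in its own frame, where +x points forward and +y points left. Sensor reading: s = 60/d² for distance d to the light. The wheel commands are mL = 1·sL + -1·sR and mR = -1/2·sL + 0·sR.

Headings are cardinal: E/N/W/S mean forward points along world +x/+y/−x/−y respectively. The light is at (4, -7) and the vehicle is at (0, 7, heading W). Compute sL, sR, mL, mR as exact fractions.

left sensor world pos  = (-1, 4); dL² = 146
right sensor world pos = (-1, 10); dR² = 314
sL = 60/146 = 30/73
sR = 60/314 = 30/157
mL = 1·sL + -1·sR = 2520/11461
mR = -1/2·sL + 0·sR = -15/73

30/73 30/157 2520/11461 -15/73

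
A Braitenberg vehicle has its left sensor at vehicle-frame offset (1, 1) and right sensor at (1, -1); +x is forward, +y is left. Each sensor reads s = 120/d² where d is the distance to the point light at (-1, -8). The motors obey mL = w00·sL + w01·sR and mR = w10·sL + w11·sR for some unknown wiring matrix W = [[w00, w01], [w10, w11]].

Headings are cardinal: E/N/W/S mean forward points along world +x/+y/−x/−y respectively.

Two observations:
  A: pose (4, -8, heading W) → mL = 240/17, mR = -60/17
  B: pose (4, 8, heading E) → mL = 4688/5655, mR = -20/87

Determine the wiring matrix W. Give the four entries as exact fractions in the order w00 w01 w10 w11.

1 1 0 -1/2

obs A: pose=(4,-8,W) → sL=120/17, sR=120/17, mL=240/17, mR=-60/17
obs B: pose=(4,8,E) → sL=24/65, sR=40/87, mL=4688/5655, mR=-20/87
sensor matrix S = [[120/17, 120/17], [24/65, 40/87]]; det S = 4096/6409
solve [mL_A; mL_B] = S·[w00; w01] and [mR_A; mR_B] = S·[w10; w11]:
  w00 = 1, w01 = 1, w10 = 0, w11 = -1/2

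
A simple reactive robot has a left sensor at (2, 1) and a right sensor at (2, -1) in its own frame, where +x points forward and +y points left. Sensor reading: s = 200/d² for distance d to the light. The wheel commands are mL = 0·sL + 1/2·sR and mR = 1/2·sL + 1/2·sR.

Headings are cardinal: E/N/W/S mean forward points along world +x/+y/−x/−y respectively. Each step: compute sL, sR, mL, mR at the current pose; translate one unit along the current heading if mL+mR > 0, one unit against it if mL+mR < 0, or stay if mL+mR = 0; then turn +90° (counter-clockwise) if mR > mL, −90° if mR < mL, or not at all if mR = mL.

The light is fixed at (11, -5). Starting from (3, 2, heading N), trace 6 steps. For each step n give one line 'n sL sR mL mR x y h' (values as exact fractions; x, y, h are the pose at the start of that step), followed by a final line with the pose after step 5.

0 100/81 20/13 10/13 1460/1053 3 2 N
1 200/149 200/181 100/181 33000/26969 3 3 W
2 2 25/17 25/34 59/34 2 3 S
3 200/113 40/17 20/17 3960/1921 2 2 E
4 100/81 20/13 10/13 1460/1053 3 2 N
5 200/149 200/181 100/181 33000/26969 3 3 W
final 2 3 S

n=0: pose=(3,2,N); sL=100/81, sR=20/13; mL=10/13, mR=1460/1053; mL+mR=2270/1053 → advance +1; mR−mL=50/81 → turn +1·90°
n=1: pose=(3,3,W); sL=200/149, sR=200/181; mL=100/181, mR=33000/26969; mL+mR=47900/26969 → advance +1; mR−mL=100/149 → turn +1·90°
n=2: pose=(2,3,S); sL=2, sR=25/17; mL=25/34, mR=59/34; mL+mR=42/17 → advance +1; mR−mL=1 → turn +1·90°
n=3: pose=(2,2,E); sL=200/113, sR=40/17; mL=20/17, mR=3960/1921; mL+mR=6220/1921 → advance +1; mR−mL=100/113 → turn +1·90°
n=4: pose=(3,2,N); sL=100/81, sR=20/13; mL=10/13, mR=1460/1053; mL+mR=2270/1053 → advance +1; mR−mL=50/81 → turn +1·90°
n=5: pose=(3,3,W); sL=200/149, sR=200/181; mL=100/181, mR=33000/26969; mL+mR=47900/26969 → advance +1; mR−mL=100/149 → turn +1·90°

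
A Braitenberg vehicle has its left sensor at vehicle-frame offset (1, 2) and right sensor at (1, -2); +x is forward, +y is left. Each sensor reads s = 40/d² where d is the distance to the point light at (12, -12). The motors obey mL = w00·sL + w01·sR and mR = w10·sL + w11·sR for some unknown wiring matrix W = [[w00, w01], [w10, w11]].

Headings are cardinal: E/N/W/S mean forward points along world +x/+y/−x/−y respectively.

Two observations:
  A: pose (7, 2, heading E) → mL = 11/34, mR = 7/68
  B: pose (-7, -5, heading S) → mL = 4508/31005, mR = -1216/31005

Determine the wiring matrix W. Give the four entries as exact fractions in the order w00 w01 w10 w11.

1/2 1 -1 1

obs A: pose=(7,2,E) → sL=5/34, sR=1/4, mL=11/34, mR=7/68
obs B: pose=(-7,-5,S) → sL=8/65, sR=40/477, mL=4508/31005, mR=-1216/31005
sensor matrix S = [[5/34, 1/4], [8/65, 40/477]]; det S = -9718/527085
solve [mL_A; mL_B] = S·[w00; w01] and [mR_A; mR_B] = S·[w10; w11]:
  w00 = 1/2, w01 = 1, w10 = -1, w11 = 1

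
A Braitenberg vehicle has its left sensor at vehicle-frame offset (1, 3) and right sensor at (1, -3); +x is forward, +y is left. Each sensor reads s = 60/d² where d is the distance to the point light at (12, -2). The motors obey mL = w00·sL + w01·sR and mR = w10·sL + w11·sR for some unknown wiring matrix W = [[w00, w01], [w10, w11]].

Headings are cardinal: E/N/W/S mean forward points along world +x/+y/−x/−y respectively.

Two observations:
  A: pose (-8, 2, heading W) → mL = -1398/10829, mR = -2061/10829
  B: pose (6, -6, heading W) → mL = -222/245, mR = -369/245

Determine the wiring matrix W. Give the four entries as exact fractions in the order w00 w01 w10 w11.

obs A: pose=(-8,2,W) → sL=30/221, sR=6/49, mL=-1398/10829, mR=-2061/10829
obs B: pose=(6,-6,W) → sL=30/49, sR=6/5, mL=-222/245, mR=-369/245
sensor matrix S = [[30/221, 6/49], [30/49, 6/5]]; det S = 46656/530621
solve [mL_A; mL_B] = S·[w00; w01] and [mR_A; mR_B] = S·[w10; w11]:
  w00 = -1/2, w01 = -1/2, w10 = -1/2, w11 = -1

-1/2 -1/2 -1/2 -1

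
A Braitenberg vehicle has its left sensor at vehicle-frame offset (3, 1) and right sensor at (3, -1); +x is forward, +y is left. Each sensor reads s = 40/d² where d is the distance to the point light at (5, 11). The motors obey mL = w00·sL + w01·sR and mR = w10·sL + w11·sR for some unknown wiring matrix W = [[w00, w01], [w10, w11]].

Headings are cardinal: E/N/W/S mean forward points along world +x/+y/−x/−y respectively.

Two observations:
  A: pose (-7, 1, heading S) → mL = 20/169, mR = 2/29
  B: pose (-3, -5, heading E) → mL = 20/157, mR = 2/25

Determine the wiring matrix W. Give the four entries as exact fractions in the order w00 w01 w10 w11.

0 1 1/2 0

obs A: pose=(-7,1,S) → sL=4/29, sR=20/169, mL=20/169, mR=2/29
obs B: pose=(-3,-5,E) → sL=4/25, sR=20/157, mL=20/157, mR=2/25
sensor matrix S = [[4/29, 20/169], [4/25, 20/157]]; det S = -5248/3847285
solve [mL_A; mL_B] = S·[w00; w01] and [mR_A; mR_B] = S·[w10; w11]:
  w00 = 0, w01 = 1, w10 = 1/2, w11 = 0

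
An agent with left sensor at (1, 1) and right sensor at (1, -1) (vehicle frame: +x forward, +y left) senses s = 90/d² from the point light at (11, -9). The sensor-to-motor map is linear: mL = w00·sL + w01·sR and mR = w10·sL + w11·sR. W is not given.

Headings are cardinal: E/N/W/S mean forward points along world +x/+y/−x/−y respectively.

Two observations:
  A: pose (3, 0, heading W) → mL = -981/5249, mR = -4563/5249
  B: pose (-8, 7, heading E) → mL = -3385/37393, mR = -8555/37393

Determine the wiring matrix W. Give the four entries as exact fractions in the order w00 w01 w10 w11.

obs A: pose=(3,0,W) → sL=18/29, sR=90/181, mL=-981/5249, mR=-4563/5249
obs B: pose=(-8,7,E) → sL=90/613, sR=10/61, mL=-3385/37393, mR=-8555/37393
sensor matrix S = [[18/29, 90/181], [90/613, 10/61]]; det S = 5642640/196275857
solve [mL_A; mL_B] = S·[w00; w01] and [mR_A; mR_B] = S·[w10; w11]:
  w00 = 1/2, w01 = -1, w10 = -1, w11 = -1/2

1/2 -1 -1 -1/2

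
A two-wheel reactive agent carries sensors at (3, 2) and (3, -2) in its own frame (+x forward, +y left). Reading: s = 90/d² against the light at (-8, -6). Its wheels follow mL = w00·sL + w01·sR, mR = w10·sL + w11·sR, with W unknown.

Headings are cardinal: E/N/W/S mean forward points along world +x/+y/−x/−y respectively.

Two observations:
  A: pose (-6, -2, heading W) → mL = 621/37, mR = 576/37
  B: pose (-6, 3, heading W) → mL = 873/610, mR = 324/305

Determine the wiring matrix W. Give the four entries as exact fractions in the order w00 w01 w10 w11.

obs A: pose=(-6,-2,W) → sL=18, sR=90/37, mL=621/37, mR=576/37
obs B: pose=(-6,3,W) → sL=9/5, sR=45/61, mL=873/610, mR=324/305
sensor matrix S = [[18, 90/37], [9/5, 45/61]]; det S = 20088/2257
solve [mL_A; mL_B] = S·[w00; w01] and [mR_A; mR_B] = S·[w10; w11]:
  w00 = 1, w01 = -1/2, w10 = 1, w11 = -1

1 -1/2 1 -1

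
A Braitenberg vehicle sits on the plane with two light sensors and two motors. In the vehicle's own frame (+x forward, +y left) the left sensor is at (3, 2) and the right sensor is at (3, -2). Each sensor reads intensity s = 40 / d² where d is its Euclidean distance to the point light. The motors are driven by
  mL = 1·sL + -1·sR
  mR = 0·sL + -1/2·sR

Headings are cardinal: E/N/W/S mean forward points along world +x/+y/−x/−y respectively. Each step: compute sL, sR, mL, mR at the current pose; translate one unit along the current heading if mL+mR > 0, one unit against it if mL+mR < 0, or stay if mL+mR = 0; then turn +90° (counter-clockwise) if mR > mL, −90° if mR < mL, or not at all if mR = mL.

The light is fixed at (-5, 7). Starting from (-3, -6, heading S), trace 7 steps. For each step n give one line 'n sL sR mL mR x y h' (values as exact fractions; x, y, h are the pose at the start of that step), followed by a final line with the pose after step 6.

0 5/34 5/32 -5/544 -5/64 -3 -6 S
1 40/197 40/101 -3840/19897 -20/101 -3 -5 W
2 20/41 20/53 240/2173 -10/53 -2 -5 N
3 40/157 40/261 4160/40977 -20/261 -2 -6 E
4 10/73 2/13 -16/949 -1/13 -1 -6 S
5 40/197 40/101 -3840/19897 -20/101 -1 -5 W
6 4/9 4/13 16/117 -2/13 0 -5 N
final 0 -6 E

n=0: pose=(-3,-6,S); sL=5/34, sR=5/32; mL=-5/544, mR=-5/64; mL+mR=-95/1088 → advance -1; mR−mL=-75/1088 → turn -1·90°
n=1: pose=(-3,-5,W); sL=40/197, sR=40/101; mL=-3840/19897, mR=-20/101; mL+mR=-7780/19897 → advance -1; mR−mL=-100/19897 → turn -1·90°
n=2: pose=(-2,-5,N); sL=20/41, sR=20/53; mL=240/2173, mR=-10/53; mL+mR=-170/2173 → advance -1; mR−mL=-650/2173 → turn -1·90°
n=3: pose=(-2,-6,E); sL=40/157, sR=40/261; mL=4160/40977, mR=-20/261; mL+mR=340/13659 → advance +1; mR−mL=-7300/40977 → turn -1·90°
n=4: pose=(-1,-6,S); sL=10/73, sR=2/13; mL=-16/949, mR=-1/13; mL+mR=-89/949 → advance -1; mR−mL=-57/949 → turn -1·90°
n=5: pose=(-1,-5,W); sL=40/197, sR=40/101; mL=-3840/19897, mR=-20/101; mL+mR=-7780/19897 → advance -1; mR−mL=-100/19897 → turn -1·90°
n=6: pose=(0,-5,N); sL=4/9, sR=4/13; mL=16/117, mR=-2/13; mL+mR=-2/117 → advance -1; mR−mL=-34/117 → turn -1·90°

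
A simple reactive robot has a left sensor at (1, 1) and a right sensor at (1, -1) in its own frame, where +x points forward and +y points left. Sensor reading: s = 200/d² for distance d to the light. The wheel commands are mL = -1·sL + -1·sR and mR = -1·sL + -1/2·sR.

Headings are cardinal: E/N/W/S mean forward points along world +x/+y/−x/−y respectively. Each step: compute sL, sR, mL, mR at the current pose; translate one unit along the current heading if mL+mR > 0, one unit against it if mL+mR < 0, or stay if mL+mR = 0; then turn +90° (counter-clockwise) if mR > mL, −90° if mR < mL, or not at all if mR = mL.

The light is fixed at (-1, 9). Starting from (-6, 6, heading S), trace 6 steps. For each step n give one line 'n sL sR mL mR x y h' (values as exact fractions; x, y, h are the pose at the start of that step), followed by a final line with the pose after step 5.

0 25/4 50/13 -525/52 -425/52 -6 6 S
1 200/17 8 -336/17 -268/17 -6 7 E
2 4 100/13 -152/13 -102/13 -7 7 N
3 40/13 200/53 -4720/689 -3420/689 -7 6 W
4 25/4 50/13 -525/52 -425/52 -6 6 S
5 200/17 8 -336/17 -268/17 -6 7 E
final -7 7 N

n=0: pose=(-6,6,S); sL=25/4, sR=50/13; mL=-525/52, mR=-425/52; mL+mR=-475/26 → advance -1; mR−mL=25/13 → turn +1·90°
n=1: pose=(-6,7,E); sL=200/17, sR=8; mL=-336/17, mR=-268/17; mL+mR=-604/17 → advance -1; mR−mL=4 → turn +1·90°
n=2: pose=(-7,7,N); sL=4, sR=100/13; mL=-152/13, mR=-102/13; mL+mR=-254/13 → advance -1; mR−mL=50/13 → turn +1·90°
n=3: pose=(-7,6,W); sL=40/13, sR=200/53; mL=-4720/689, mR=-3420/689; mL+mR=-8140/689 → advance -1; mR−mL=100/53 → turn +1·90°
n=4: pose=(-6,6,S); sL=25/4, sR=50/13; mL=-525/52, mR=-425/52; mL+mR=-475/26 → advance -1; mR−mL=25/13 → turn +1·90°
n=5: pose=(-6,7,E); sL=200/17, sR=8; mL=-336/17, mR=-268/17; mL+mR=-604/17 → advance -1; mR−mL=4 → turn +1·90°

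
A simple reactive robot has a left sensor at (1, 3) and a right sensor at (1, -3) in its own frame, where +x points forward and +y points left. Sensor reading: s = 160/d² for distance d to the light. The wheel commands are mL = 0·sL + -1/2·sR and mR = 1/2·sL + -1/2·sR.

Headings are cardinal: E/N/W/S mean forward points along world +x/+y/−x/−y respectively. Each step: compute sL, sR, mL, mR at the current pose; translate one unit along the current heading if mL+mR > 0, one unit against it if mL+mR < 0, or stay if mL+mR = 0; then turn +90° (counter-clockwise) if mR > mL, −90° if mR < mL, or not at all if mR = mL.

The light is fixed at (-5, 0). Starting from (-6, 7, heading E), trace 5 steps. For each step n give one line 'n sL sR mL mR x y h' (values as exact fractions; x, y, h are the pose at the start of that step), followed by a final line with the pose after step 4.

n=0: pose=(-6,7,E); sL=8/5, sR=10; mL=-5, mR=-21/5; mL+mR=-46/5 → advance -1; mR−mL=4/5 → turn +1·90°
n=1: pose=(-7,7,N); sL=160/89, sR=32/13; mL=-16/13, mR=-384/1157; mL+mR=-1808/1157 → advance -1; mR−mL=80/89 → turn +1·90°
n=2: pose=(-7,6,W); sL=80/9, sR=16/9; mL=-8/9, mR=32/9; mL+mR=8/3 → advance +1; mR−mL=40/9 → turn +1·90°
n=3: pose=(-8,6,S); sL=32/5, sR=160/61; mL=-80/61, mR=576/305; mL+mR=176/305 → advance +1; mR−mL=16/5 → turn +1·90°
n=4: pose=(-8,5,E); sL=40/17, sR=20; mL=-10, mR=-150/17; mL+mR=-320/17 → advance -1; mR−mL=20/17 → turn +1·90°

0 8/5 10 -5 -21/5 -6 7 E
1 160/89 32/13 -16/13 -384/1157 -7 7 N
2 80/9 16/9 -8/9 32/9 -7 6 W
3 32/5 160/61 -80/61 576/305 -8 6 S
4 40/17 20 -10 -150/17 -8 5 E
final -9 5 N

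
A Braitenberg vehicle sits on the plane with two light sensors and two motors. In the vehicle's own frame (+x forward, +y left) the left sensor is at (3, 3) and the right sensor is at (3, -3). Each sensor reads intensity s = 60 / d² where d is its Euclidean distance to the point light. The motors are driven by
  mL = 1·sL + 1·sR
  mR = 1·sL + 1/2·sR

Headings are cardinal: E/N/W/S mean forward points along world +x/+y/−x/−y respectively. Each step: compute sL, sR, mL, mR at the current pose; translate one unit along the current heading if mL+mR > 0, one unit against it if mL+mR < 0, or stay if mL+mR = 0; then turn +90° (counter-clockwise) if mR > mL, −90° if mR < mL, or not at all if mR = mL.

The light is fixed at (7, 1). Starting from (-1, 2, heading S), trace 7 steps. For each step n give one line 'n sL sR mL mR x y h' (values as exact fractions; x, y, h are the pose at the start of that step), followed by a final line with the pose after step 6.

0 60/29 12/25 1848/725 1674/725 -1 2 S
1 6/13 6/13 12/13 9/13 -1 1 W
2 20/51 4/3 88/51 18/17 -2 1 N
3 15/13 3/2 69/26 99/52 -2 2 E
4 60/29 12/25 1848/725 1674/725 -1 2 S
5 6/13 6/13 12/13 9/13 -1 1 W
6 20/51 4/3 88/51 18/17 -2 1 N
final -2 2 E

n=0: pose=(-1,2,S); sL=60/29, sR=12/25; mL=1848/725, mR=1674/725; mL+mR=3522/725 → advance +1; mR−mL=-6/25 → turn -1·90°
n=1: pose=(-1,1,W); sL=6/13, sR=6/13; mL=12/13, mR=9/13; mL+mR=21/13 → advance +1; mR−mL=-3/13 → turn -1·90°
n=2: pose=(-2,1,N); sL=20/51, sR=4/3; mL=88/51, mR=18/17; mL+mR=142/51 → advance +1; mR−mL=-2/3 → turn -1·90°
n=3: pose=(-2,2,E); sL=15/13, sR=3/2; mL=69/26, mR=99/52; mL+mR=237/52 → advance +1; mR−mL=-3/4 → turn -1·90°
n=4: pose=(-1,2,S); sL=60/29, sR=12/25; mL=1848/725, mR=1674/725; mL+mR=3522/725 → advance +1; mR−mL=-6/25 → turn -1·90°
n=5: pose=(-1,1,W); sL=6/13, sR=6/13; mL=12/13, mR=9/13; mL+mR=21/13 → advance +1; mR−mL=-3/13 → turn -1·90°
n=6: pose=(-2,1,N); sL=20/51, sR=4/3; mL=88/51, mR=18/17; mL+mR=142/51 → advance +1; mR−mL=-2/3 → turn -1·90°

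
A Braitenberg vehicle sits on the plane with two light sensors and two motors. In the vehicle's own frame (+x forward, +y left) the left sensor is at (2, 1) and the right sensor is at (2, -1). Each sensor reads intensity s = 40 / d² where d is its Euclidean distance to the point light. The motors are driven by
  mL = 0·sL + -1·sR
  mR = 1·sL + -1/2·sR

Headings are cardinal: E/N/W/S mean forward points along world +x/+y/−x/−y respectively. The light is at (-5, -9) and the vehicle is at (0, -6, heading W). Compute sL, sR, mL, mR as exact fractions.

left sensor world pos  = (-2, -7); dL² = 13
right sensor world pos = (-2, -5); dR² = 25
sL = 40/13 = 40/13
sR = 40/25 = 8/5
mL = 0·sL + -1·sR = -8/5
mR = 1·sL + -1/2·sR = 148/65

40/13 8/5 -8/5 148/65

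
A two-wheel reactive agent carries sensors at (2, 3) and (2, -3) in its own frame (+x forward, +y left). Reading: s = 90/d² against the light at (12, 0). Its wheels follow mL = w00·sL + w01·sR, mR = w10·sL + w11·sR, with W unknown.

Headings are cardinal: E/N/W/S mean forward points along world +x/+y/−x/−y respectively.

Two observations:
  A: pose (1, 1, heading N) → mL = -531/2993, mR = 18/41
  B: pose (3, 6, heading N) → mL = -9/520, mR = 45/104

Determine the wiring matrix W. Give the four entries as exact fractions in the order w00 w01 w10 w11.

1 -1/2 1 0

obs A: pose=(1,1,N) → sL=18/41, sR=90/73, mL=-531/2993, mR=18/41
obs B: pose=(3,6,N) → sL=45/104, sR=9/10, mL=-9/520, mR=45/104
sensor matrix S = [[18/41, 90/73], [45/104, 9/10]]; det S = -107649/778180
solve [mL_A; mL_B] = S·[w00; w01] and [mR_A; mR_B] = S·[w10; w11]:
  w00 = 1, w01 = -1/2, w10 = 1, w11 = 0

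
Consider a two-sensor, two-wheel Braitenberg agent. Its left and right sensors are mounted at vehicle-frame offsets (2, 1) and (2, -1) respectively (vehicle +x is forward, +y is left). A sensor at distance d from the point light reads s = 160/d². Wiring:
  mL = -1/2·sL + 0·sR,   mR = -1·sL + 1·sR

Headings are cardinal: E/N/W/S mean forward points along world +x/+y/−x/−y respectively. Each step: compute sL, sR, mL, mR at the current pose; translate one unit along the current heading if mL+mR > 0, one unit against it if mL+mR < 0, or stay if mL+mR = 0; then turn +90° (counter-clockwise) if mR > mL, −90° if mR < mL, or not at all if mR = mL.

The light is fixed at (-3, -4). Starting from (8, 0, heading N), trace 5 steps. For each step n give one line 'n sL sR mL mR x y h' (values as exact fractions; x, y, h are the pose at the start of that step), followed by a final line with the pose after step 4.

0 20/17 8/9 -10/17 -44/153 8 0 N
1 32/17 160/97 -16/17 -384/1649 8 -1 W
2 16/17 80/61 -8/17 384/1037 9 -1 S
3 160/221 32/41 -80/221 512/9061 9 0 E
4 20/17 8/9 -10/17 -44/153 8 0 N
final 8 -1 W

n=0: pose=(8,0,N); sL=20/17, sR=8/9; mL=-10/17, mR=-44/153; mL+mR=-134/153 → advance -1; mR−mL=46/153 → turn +1·90°
n=1: pose=(8,-1,W); sL=32/17, sR=160/97; mL=-16/17, mR=-384/1649; mL+mR=-1936/1649 → advance -1; mR−mL=1168/1649 → turn +1·90°
n=2: pose=(9,-1,S); sL=16/17, sR=80/61; mL=-8/17, mR=384/1037; mL+mR=-104/1037 → advance -1; mR−mL=872/1037 → turn +1·90°
n=3: pose=(9,0,E); sL=160/221, sR=32/41; mL=-80/221, mR=512/9061; mL+mR=-2768/9061 → advance -1; mR−mL=3792/9061 → turn +1·90°
n=4: pose=(8,0,N); sL=20/17, sR=8/9; mL=-10/17, mR=-44/153; mL+mR=-134/153 → advance -1; mR−mL=46/153 → turn +1·90°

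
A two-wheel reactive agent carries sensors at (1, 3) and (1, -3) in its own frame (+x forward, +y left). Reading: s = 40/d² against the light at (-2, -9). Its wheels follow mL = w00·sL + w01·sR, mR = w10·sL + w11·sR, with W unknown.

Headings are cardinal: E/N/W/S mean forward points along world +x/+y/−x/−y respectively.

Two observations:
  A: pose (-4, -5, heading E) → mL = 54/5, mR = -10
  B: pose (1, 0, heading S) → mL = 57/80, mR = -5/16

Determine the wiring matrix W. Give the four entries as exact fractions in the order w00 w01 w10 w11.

obs A: pose=(-4,-5,E) → sL=4/5, sR=20, mL=54/5, mR=-10
obs B: pose=(1,0,S) → sL=2/5, sR=5/8, mL=57/80, mR=-5/16
sensor matrix S = [[4/5, 20], [2/5, 5/8]]; det S = -15/2
solve [mL_A; mL_B] = S·[w00; w01] and [mR_A; mR_B] = S·[w10; w11]:
  w00 = 1, w01 = 1/2, w10 = 0, w11 = -1/2

1 1/2 0 -1/2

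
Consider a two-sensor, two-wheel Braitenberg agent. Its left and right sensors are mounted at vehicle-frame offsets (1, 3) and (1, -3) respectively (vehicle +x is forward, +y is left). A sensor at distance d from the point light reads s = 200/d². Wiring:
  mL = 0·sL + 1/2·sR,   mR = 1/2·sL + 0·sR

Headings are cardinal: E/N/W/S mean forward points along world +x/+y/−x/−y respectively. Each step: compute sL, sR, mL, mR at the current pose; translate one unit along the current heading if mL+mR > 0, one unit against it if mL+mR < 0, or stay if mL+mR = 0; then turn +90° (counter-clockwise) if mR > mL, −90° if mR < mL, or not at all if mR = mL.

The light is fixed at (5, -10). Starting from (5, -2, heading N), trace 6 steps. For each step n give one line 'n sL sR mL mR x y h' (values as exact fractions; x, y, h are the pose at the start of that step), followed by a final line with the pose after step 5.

0 20/9 20/9 10/9 10/9 5 -2 N
1 200/109 200/109 100/109 100/109 5 -1 N
2 20/13 20/13 10/13 10/13 5 0 N
3 200/153 200/153 100/153 100/153 5 1 N
4 100/89 100/89 50/89 50/89 5 2 N
5 40/41 40/41 20/41 20/41 5 3 N
final 5 4 N

n=0: pose=(5,-2,N); sL=20/9, sR=20/9; mL=10/9, mR=10/9; mL+mR=20/9 → advance +1; mR−mL=0 → turn +0·90°
n=1: pose=(5,-1,N); sL=200/109, sR=200/109; mL=100/109, mR=100/109; mL+mR=200/109 → advance +1; mR−mL=0 → turn +0·90°
n=2: pose=(5,0,N); sL=20/13, sR=20/13; mL=10/13, mR=10/13; mL+mR=20/13 → advance +1; mR−mL=0 → turn +0·90°
n=3: pose=(5,1,N); sL=200/153, sR=200/153; mL=100/153, mR=100/153; mL+mR=200/153 → advance +1; mR−mL=0 → turn +0·90°
n=4: pose=(5,2,N); sL=100/89, sR=100/89; mL=50/89, mR=50/89; mL+mR=100/89 → advance +1; mR−mL=0 → turn +0·90°
n=5: pose=(5,3,N); sL=40/41, sR=40/41; mL=20/41, mR=20/41; mL+mR=40/41 → advance +1; mR−mL=0 → turn +0·90°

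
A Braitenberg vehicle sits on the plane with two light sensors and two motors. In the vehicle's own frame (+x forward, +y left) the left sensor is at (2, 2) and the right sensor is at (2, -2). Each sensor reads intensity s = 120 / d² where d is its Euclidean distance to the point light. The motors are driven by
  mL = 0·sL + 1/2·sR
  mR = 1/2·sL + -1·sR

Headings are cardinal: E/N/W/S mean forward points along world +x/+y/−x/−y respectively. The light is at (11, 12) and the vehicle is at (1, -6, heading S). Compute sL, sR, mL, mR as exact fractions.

left sensor world pos  = (3, -8); dL² = 464
right sensor world pos = (-1, -8); dR² = 544
sL = 120/464 = 15/58
sR = 120/544 = 15/68
mL = 0·sL + 1/2·sR = 15/136
mR = 1/2·sL + -1·sR = -45/493

15/58 15/68 15/136 -45/493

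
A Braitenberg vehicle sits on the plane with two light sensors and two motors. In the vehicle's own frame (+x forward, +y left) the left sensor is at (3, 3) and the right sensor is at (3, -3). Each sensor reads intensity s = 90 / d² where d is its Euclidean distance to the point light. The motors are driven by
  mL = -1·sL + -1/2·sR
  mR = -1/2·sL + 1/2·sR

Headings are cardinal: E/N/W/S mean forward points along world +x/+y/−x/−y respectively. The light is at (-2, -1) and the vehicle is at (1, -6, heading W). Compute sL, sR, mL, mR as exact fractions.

45/32 45/2 -405/32 675/64

left sensor world pos  = (-2, -9); dL² = 64
right sensor world pos = (-2, -3); dR² = 4
sL = 90/64 = 45/32
sR = 90/4 = 45/2
mL = -1·sL + -1/2·sR = -405/32
mR = -1/2·sL + 1/2·sR = 675/64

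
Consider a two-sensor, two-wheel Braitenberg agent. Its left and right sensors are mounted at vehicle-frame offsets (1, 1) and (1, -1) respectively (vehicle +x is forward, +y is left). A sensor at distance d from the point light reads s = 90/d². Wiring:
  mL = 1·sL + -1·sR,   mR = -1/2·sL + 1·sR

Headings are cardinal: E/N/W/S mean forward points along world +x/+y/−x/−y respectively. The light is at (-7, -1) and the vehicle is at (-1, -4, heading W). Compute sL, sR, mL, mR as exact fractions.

left sensor world pos  = (-2, -5); dL² = 41
right sensor world pos = (-2, -3); dR² = 29
sL = 90/41 = 90/41
sR = 90/29 = 90/29
mL = 1·sL + -1·sR = -1080/1189
mR = -1/2·sL + 1·sR = 2385/1189

90/41 90/29 -1080/1189 2385/1189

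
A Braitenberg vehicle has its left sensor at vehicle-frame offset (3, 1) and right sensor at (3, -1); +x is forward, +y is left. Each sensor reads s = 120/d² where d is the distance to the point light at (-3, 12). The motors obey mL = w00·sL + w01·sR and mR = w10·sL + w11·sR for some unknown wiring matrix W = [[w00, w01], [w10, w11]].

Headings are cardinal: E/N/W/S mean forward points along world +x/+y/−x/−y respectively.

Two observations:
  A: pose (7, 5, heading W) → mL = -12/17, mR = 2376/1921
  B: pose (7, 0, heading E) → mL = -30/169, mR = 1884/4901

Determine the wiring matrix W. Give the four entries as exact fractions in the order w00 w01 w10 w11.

0 -1/2 1/2 1/2

obs A: pose=(7,5,W) → sL=120/113, sR=24/17, mL=-12/17, mR=2376/1921
obs B: pose=(7,0,E) → sL=12/29, sR=60/169, mL=-30/169, mR=1884/4901
sensor matrix S = [[120/113, 24/17], [12/29, 60/169]]; det S = -1950336/9414821
solve [mL_A; mL_B] = S·[w00; w01] and [mR_A; mR_B] = S·[w10; w11]:
  w00 = 0, w01 = -1/2, w10 = 1/2, w11 = 1/2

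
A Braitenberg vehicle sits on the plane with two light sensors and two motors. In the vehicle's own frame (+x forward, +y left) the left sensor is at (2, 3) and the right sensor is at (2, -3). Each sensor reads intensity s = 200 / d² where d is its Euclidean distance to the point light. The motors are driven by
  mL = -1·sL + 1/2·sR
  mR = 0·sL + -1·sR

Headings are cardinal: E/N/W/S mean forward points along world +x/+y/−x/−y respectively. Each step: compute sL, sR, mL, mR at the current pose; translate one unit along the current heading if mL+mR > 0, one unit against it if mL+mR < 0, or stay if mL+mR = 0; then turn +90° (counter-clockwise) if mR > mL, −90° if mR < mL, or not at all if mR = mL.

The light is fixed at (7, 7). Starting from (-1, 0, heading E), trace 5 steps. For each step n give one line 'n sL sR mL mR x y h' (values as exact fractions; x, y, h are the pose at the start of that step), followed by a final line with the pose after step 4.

n=0: pose=(-1,0,E); sL=50/13, sR=25/17; mL=-1375/442, mR=-25/17; mL+mR=-2025/442 → advance -1; mR−mL=725/442 → turn +1·90°
n=1: pose=(-2,0,N); sL=200/169, sR=200/61; mL=4700/10309, mR=-200/61; mL+mR=-29100/10309 → advance -1; mR−mL=-38500/10309 → turn -1·90°
n=2: pose=(-2,-1,E); sL=100/37, sR=20/17; mL=-1330/629, mR=-20/17; mL+mR=-2070/629 → advance -1; mR−mL=590/629 → turn +1·90°
n=3: pose=(-3,-1,N); sL=40/41, sR=40/17; mL=140/697, mR=-40/17; mL+mR=-1500/697 → advance -1; mR−mL=-1780/697 → turn -1·90°
n=4: pose=(-3,-2,E); sL=2, sR=25/26; mL=-79/52, mR=-25/26; mL+mR=-129/52 → advance -1; mR−mL=29/52 → turn +1·90°

0 50/13 25/17 -1375/442 -25/17 -1 0 E
1 200/169 200/61 4700/10309 -200/61 -2 0 N
2 100/37 20/17 -1330/629 -20/17 -2 -1 E
3 40/41 40/17 140/697 -40/17 -3 -1 N
4 2 25/26 -79/52 -25/26 -3 -2 E
final -4 -2 N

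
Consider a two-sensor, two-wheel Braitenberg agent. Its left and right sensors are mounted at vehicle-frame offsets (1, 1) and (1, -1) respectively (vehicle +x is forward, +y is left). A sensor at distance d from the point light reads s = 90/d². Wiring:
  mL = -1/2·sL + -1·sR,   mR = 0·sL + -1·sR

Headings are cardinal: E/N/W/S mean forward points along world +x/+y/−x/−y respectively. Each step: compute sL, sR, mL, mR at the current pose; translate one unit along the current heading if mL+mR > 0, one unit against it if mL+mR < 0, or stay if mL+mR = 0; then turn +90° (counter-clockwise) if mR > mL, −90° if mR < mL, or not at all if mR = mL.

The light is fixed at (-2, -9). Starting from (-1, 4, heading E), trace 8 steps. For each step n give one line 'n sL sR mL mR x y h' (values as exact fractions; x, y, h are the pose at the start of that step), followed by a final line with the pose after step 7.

0 9/20 45/74 -1233/1480 -45/74 -1 4 E
1 90/197 90/197 -135/197 -90/197 -2 4 N
2 45/61 9/17 -1863/2074 -9/17 -2 3 W
3 18/25 90/121 -3339/3025 -90/121 -1 3 S
4 9/20 45/74 -1233/1480 -45/74 -1 4 E
5 90/197 90/197 -135/197 -90/197 -2 4 N
6 45/61 9/17 -1863/2074 -9/17 -2 3 W
7 18/25 90/121 -3339/3025 -90/121 -1 3 S
final -1 4 E

n=0: pose=(-1,4,E); sL=9/20, sR=45/74; mL=-1233/1480, mR=-45/74; mL+mR=-2133/1480 → advance -1; mR−mL=9/40 → turn +1·90°
n=1: pose=(-2,4,N); sL=90/197, sR=90/197; mL=-135/197, mR=-90/197; mL+mR=-225/197 → advance -1; mR−mL=45/197 → turn +1·90°
n=2: pose=(-2,3,W); sL=45/61, sR=9/17; mL=-1863/2074, mR=-9/17; mL+mR=-2961/2074 → advance -1; mR−mL=45/122 → turn +1·90°
n=3: pose=(-1,3,S); sL=18/25, sR=90/121; mL=-3339/3025, mR=-90/121; mL+mR=-5589/3025 → advance -1; mR−mL=9/25 → turn +1·90°
n=4: pose=(-1,4,E); sL=9/20, sR=45/74; mL=-1233/1480, mR=-45/74; mL+mR=-2133/1480 → advance -1; mR−mL=9/40 → turn +1·90°
n=5: pose=(-2,4,N); sL=90/197, sR=90/197; mL=-135/197, mR=-90/197; mL+mR=-225/197 → advance -1; mR−mL=45/197 → turn +1·90°
n=6: pose=(-2,3,W); sL=45/61, sR=9/17; mL=-1863/2074, mR=-9/17; mL+mR=-2961/2074 → advance -1; mR−mL=45/122 → turn +1·90°
n=7: pose=(-1,3,S); sL=18/25, sR=90/121; mL=-3339/3025, mR=-90/121; mL+mR=-5589/3025 → advance -1; mR−mL=9/25 → turn +1·90°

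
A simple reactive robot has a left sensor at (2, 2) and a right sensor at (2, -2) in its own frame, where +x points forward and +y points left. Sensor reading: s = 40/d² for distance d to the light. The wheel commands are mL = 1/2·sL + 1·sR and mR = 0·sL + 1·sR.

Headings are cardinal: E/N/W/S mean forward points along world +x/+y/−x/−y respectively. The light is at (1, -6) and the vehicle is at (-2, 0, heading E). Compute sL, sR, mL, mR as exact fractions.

left sensor world pos  = (0, 2); dL² = 65
right sensor world pos = (0, -2); dR² = 17
sL = 40/65 = 8/13
sR = 40/17 = 40/17
mL = 1/2·sL + 1·sR = 588/221
mR = 0·sL + 1·sR = 40/17

8/13 40/17 588/221 40/17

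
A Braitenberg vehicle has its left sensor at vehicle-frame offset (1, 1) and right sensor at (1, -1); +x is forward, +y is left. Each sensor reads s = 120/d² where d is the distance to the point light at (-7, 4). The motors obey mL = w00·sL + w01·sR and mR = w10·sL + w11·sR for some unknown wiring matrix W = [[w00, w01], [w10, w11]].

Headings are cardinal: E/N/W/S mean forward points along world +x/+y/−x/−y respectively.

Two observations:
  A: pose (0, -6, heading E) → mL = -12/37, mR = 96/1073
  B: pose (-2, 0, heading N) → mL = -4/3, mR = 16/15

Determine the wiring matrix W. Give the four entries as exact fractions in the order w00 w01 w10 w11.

0 -1/2 1/2 -1/2

obs A: pose=(0,-6,E) → sL=24/29, sR=24/37, mL=-12/37, mR=96/1073
obs B: pose=(-2,0,N) → sL=24/5, sR=8/3, mL=-4/3, mR=16/15
sensor matrix S = [[24/29, 24/37], [24/5, 8/3]]; det S = -4864/5365
solve [mL_A; mL_B] = S·[w00; w01] and [mR_A; mR_B] = S·[w10; w11]:
  w00 = 0, w01 = -1/2, w10 = 1/2, w11 = -1/2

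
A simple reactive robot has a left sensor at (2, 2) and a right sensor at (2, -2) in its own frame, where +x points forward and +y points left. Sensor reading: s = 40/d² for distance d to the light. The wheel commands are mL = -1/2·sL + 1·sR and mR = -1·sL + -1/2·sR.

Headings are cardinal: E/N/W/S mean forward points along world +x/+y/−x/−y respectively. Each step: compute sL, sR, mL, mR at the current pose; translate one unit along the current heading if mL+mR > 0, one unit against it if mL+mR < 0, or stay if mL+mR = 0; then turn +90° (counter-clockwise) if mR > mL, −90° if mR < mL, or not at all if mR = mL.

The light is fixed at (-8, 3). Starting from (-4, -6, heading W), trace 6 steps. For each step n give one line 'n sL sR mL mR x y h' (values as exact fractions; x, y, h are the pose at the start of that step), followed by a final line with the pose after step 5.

n=0: pose=(-4,-6,W); sL=8/25, sR=40/53; mL=788/1325, mR=-924/1325; mL+mR=-136/1325 → advance -1; mR−mL=-1712/1325 → turn -1·90°
n=1: pose=(-3,-6,N); sL=20/29, sR=20/49; mL=90/1421, mR=-1270/1421; mL+mR=-1180/1421 → advance -1; mR−mL=-1360/1421 → turn -1·90°
n=2: pose=(-3,-7,E); sL=40/113, sR=40/193; mL=660/21809, mR=-9980/21809; mL+mR=-9320/21809 → advance -1; mR−mL=-10640/21809 → turn -1·90°
n=3: pose=(-4,-7,S); sL=2/9, sR=10/37; mL=53/333, mR=-119/333; mL+mR=-22/111 → advance -1; mR−mL=-172/333 → turn -1·90°
n=4: pose=(-4,-6,W); sL=8/25, sR=40/53; mL=788/1325, mR=-924/1325; mL+mR=-136/1325 → advance -1; mR−mL=-1712/1325 → turn -1·90°
n=5: pose=(-3,-6,N); sL=20/29, sR=20/49; mL=90/1421, mR=-1270/1421; mL+mR=-1180/1421 → advance -1; mR−mL=-1360/1421 → turn -1·90°

0 8/25 40/53 788/1325 -924/1325 -4 -6 W
1 20/29 20/49 90/1421 -1270/1421 -3 -6 N
2 40/113 40/193 660/21809 -9980/21809 -3 -7 E
3 2/9 10/37 53/333 -119/333 -4 -7 S
4 8/25 40/53 788/1325 -924/1325 -4 -6 W
5 20/29 20/49 90/1421 -1270/1421 -3 -6 N
final -3 -7 E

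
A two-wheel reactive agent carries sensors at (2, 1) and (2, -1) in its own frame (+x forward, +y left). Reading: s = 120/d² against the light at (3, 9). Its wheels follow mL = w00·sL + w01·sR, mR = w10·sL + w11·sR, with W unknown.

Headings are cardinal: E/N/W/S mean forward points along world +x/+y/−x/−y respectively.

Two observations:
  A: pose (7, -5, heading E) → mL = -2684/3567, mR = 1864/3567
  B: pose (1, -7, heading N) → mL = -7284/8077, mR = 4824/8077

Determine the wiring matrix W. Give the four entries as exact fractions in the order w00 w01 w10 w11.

-1/2 -1 1/2 1/2

obs A: pose=(7,-5,E) → sL=24/41, sR=40/87, mL=-2684/3567, mR=1864/3567
obs B: pose=(1,-7,N) → sL=24/41, sR=120/197, mL=-7284/8077, mR=4824/8077
sensor matrix S = [[24/41, 40/87], [24/41, 120/197]]; det S = 20480/234233
solve [mL_A; mL_B] = S·[w00; w01] and [mR_A; mR_B] = S·[w10; w11]:
  w00 = -1/2, w01 = -1, w10 = 1/2, w11 = 1/2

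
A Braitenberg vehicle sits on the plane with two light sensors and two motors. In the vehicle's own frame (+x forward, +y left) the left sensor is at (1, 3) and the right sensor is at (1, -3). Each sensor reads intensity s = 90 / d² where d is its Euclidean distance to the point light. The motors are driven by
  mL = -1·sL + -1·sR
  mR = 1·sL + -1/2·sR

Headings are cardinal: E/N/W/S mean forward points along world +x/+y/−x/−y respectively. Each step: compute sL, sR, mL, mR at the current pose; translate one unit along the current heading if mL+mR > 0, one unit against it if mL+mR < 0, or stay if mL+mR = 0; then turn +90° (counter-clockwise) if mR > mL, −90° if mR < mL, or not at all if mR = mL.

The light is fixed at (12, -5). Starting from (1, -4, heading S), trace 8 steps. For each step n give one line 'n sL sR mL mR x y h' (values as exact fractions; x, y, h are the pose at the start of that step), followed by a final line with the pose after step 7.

0 45/32 45/98 -2925/1568 1845/1568 1 -4 S
1 18/25 90/101 -4068/2525 693/2525 1 -3 E
2 5/13 1 -18/13 -3/26 0 -3 N
3 90/173 18/37 -6444/6401 1773/6401 0 -4 W
4 45/32 45/98 -2925/1568 1845/1568 1 -4 S
5 18/25 90/101 -4068/2525 693/2525 1 -3 E
6 5/13 1 -18/13 -3/26 0 -3 N
7 90/173 18/37 -6444/6401 1773/6401 0 -4 W
final 1 -4 S

n=0: pose=(1,-4,S); sL=45/32, sR=45/98; mL=-2925/1568, mR=1845/1568; mL+mR=-135/196 → advance -1; mR−mL=2385/784 → turn +1·90°
n=1: pose=(1,-3,E); sL=18/25, sR=90/101; mL=-4068/2525, mR=693/2525; mL+mR=-135/101 → advance -1; mR−mL=4761/2525 → turn +1·90°
n=2: pose=(0,-3,N); sL=5/13, sR=1; mL=-18/13, mR=-3/26; mL+mR=-3/2 → advance -1; mR−mL=33/26 → turn +1·90°
n=3: pose=(0,-4,W); sL=90/173, sR=18/37; mL=-6444/6401, mR=1773/6401; mL+mR=-27/37 → advance -1; mR−mL=8217/6401 → turn +1·90°
n=4: pose=(1,-4,S); sL=45/32, sR=45/98; mL=-2925/1568, mR=1845/1568; mL+mR=-135/196 → advance -1; mR−mL=2385/784 → turn +1·90°
n=5: pose=(1,-3,E); sL=18/25, sR=90/101; mL=-4068/2525, mR=693/2525; mL+mR=-135/101 → advance -1; mR−mL=4761/2525 → turn +1·90°
n=6: pose=(0,-3,N); sL=5/13, sR=1; mL=-18/13, mR=-3/26; mL+mR=-3/2 → advance -1; mR−mL=33/26 → turn +1·90°
n=7: pose=(0,-4,W); sL=90/173, sR=18/37; mL=-6444/6401, mR=1773/6401; mL+mR=-27/37 → advance -1; mR−mL=8217/6401 → turn +1·90°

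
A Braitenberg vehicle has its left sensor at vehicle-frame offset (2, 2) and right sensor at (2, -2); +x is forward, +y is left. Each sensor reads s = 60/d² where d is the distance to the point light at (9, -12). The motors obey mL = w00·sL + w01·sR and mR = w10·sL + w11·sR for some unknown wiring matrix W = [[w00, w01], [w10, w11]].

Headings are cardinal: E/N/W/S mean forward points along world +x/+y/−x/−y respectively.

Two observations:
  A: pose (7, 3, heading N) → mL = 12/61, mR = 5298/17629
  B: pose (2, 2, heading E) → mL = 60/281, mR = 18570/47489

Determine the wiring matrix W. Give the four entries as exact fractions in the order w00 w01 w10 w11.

1 0 1 1/2

obs A: pose=(7,3,N) → sL=12/61, sR=60/289, mL=12/61, mR=5298/17629
obs B: pose=(2,2,E) → sL=60/281, sR=60/169, mL=60/281, mR=18570/47489
sensor matrix S = [[12/61, 60/289], [60/281, 60/169]]; det S = 21358080/837183581
solve [mL_A; mL_B] = S·[w00; w01] and [mR_A; mR_B] = S·[w10; w11]:
  w00 = 1, w01 = 0, w10 = 1, w11 = 1/2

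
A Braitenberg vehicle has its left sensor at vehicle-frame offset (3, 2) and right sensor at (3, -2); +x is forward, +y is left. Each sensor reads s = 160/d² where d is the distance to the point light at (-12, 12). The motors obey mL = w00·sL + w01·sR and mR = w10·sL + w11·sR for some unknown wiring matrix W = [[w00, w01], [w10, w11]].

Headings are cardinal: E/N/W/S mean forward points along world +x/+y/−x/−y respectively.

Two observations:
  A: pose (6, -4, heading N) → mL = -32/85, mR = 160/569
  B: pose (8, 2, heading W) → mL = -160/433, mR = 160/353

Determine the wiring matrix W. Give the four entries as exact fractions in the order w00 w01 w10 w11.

obs A: pose=(6,-4,N) → sL=32/85, sR=160/569, mL=-32/85, mR=160/569
obs B: pose=(8,2,W) → sL=160/433, sR=160/353, mL=-160/433, mR=160/353
sensor matrix S = [[32/85, 160/569], [160/433, 160/353]]; det S = 98664448/1478508377
solve [mL_A; mL_B] = S·[w00; w01] and [mR_A; mR_B] = S·[w10; w11]:
  w00 = -1, w01 = 0, w10 = 0, w11 = 1

-1 0 0 1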